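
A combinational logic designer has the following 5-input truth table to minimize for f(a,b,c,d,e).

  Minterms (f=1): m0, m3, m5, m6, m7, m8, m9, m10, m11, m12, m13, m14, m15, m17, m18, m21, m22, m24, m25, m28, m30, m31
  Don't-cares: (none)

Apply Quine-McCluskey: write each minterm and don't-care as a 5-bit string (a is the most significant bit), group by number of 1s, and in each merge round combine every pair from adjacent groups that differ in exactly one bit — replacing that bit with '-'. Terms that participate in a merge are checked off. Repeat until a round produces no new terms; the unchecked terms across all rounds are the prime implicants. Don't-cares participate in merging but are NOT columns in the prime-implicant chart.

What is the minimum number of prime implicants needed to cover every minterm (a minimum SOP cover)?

9

Round 0: 00000✓ 00011✓ 00101✓ 00110✓ 00111✓ 01000✓ 01001✓ 01010✓ 01011✓ 01100✓ 01101✓ 01110✓ 01111✓ 10001✓ 10010✓ 10101✓ 10110✓ 11000✓ 11001✓ 11100✓ 11110✓ 11111✓
Round 1: -0101 -0110✓ -1000✓ -1001✓ -1100✓ -1110✓ -1111✓ 0-000 0-011✓ 0-101✓ 0-110✓ 0-111✓ 00-11✓ 001-1✓ 0011-✓ 01-00✓ 01-01✓ 01-10✓ 01-11✓ 010-0✓ 010-1✓ 0100-✓ 0101-✓ 011-0✓ 011-1✓ 0110-✓ 0111-✓ 1-001 1-110✓ 10-01 10-10 11-00✓ 1100-✓ 111-0✓ 1111-✓
Round 2: --110 -1-00 -100- -11-0 -111- 0--11 0-1-1 0-11- 01--0✓ 01--1✓ 01-0-✓ 01-1-✓ 010--✓ 011--✓
Round 3: 01---
PIs = {--110, -0101, -1-00, -100-, -11-0, -111-, 0--11, 0-000, 0-1-1, 0-11-, 01---, 1-001, 10-01, 10-10}
Coverage chart:
  m0: 0-000 ←essential
  m3: 0--11 ←essential
  m5: -0101,0-1-1
  m6: --110,0-11-
  m7: 0--11,0-1-1,0-11-
  m8: -1-00,-100-,0-000,01---
  m9: -100-,01---
  m10: 01--- ←essential
  m11: 0--11,01---
  m12: -1-00,-11-0,01---
  m13: 0-1-1,01---
  m14: --110,-11-0,-111-,0-11-,01---
  m15: -111-,0--11,0-1-1,0-11-,01---
  m17: 1-001,10-01
  m18: 10-10 ←essential
  m21: -0101,10-01
  m22: --110,10-10
  m24: -1-00,-100-
  m25: -100-,1-001
  m28: -1-00,-11-0
  m30: --110,-11-0,-111-
  m31: -111- ←essential
Essential: -111-, 0--11, 0-000, 01---, 10-10
Petrick residual → --110, -0101, -1-00, 1-001
Min cover (9 terms): cde' + b'cd'e + bd'e' + bcd + a'de + a'c'd'e' + a'b + ac'd'e + ab'de'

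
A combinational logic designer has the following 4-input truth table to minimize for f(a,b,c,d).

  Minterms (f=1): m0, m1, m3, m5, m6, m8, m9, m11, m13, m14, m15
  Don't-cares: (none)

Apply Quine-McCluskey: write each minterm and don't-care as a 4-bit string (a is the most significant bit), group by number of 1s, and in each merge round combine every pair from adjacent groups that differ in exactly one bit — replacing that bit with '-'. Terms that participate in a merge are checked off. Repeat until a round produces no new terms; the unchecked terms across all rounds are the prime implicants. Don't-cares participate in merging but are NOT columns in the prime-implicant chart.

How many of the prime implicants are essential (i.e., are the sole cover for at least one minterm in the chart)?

4

Round 0: 0000✓ 0001✓ 0011✓ 0101✓ 0110✓ 1000✓ 1001✓ 1011✓ 1101✓ 1110✓ 1111✓
Round 1: -000✓ -001✓ -011✓ -101✓ -110 0-01✓ 00-1✓ 000-✓ 1-01✓ 1-11✓ 10-1✓ 100-✓ 11-1✓ 111-
Round 2: --01 -0-1 -00- 1--1
PIs = {--01, -0-1, -00-, -110, 1--1, 111-}
Coverage chart:
  m0: -00- ←essential
  m1: --01,-0-1,-00-
  m3: -0-1 ←essential
  m5: --01 ←essential
  m6: -110 ←essential
  m8: -00- ←essential
  m9: --01,-0-1,-00-,1--1
  m11: -0-1,1--1
  m13: --01,1--1
  m14: -110,111-
  m15: 1--1,111-
Essential: --01, -0-1, -00-, -110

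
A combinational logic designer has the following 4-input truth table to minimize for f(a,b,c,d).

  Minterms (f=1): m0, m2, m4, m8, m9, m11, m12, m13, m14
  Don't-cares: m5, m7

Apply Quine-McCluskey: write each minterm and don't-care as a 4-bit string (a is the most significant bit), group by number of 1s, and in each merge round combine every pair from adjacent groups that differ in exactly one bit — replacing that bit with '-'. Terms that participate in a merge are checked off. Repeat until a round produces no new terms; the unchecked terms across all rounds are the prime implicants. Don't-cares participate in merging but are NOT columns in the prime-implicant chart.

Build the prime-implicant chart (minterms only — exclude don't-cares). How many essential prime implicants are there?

[col 0] 0000*, 0010*, 0100*, 0101*, 0111*, 1000*, 1001*, 1011*, 1100*, 1101*, 1110*
[col 1] -000*, -100*, -101*, 0-00*, 00-0, 01-1, 010-*, 1-00*, 1-01*, 10-1, 100-*, 11-0, 110-*
[col 2] --00, -10-, 1-0-
Prime implicants: --00, -10-, 00-0, 01-1, 1-0-, 10-1, 11-0
PI chart (minterm → PIs covering it):
  0 | --00,00-0
  2 | 00-0  (sole → essential)
  4 | --00,-10-
  8 | --00,1-0-
  9 | 1-0-,10-1
  11 | 10-1  (sole → essential)
  12 | --00,-10-,1-0-,11-0
  13 | -10-,1-0-
  14 | 11-0  (sole → essential)
Essential prime implicants: 00-0, 10-1, 11-0

3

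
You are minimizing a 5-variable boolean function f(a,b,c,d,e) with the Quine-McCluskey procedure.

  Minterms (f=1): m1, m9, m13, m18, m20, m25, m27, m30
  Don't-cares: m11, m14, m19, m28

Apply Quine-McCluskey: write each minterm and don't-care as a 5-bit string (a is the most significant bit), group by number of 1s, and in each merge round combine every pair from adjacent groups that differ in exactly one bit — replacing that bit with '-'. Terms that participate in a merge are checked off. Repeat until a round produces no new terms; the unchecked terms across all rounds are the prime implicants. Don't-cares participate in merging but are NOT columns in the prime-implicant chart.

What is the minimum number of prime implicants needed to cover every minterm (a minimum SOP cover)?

Round 0: 00001✓ 01001✓ 01011✓ 01101✓ 01110✓ 10010✓ 10011✓ 10100✓ 11001✓ 11011✓ 11100✓ 11110✓
Round 1: -1001✓ -1011✓ -1110 0-001 01-01 010-1✓ 1-011 1-100 1001- 110-1✓ 111-0
Round 2: -10-1
PIs = {-10-1, -1110, 0-001, 01-01, 1-011, 1-100, 1001-, 111-0}
Coverage chart:
  m1: 0-001 ←essential
  m9: -10-1,0-001,01-01
  m13: 01-01 ←essential
  m18: 1001- ←essential
  m20: 1-100 ←essential
  m25: -10-1 ←essential
  m27: -10-1,1-011
  m30: -1110,111-0
Essential: -10-1, 0-001, 01-01, 1-100, 1001-
Petrick residual → -1110
Min cover (6 terms): bc'e + bcde' + a'c'd'e + a'bd'e + acd'e' + ab'c'd

6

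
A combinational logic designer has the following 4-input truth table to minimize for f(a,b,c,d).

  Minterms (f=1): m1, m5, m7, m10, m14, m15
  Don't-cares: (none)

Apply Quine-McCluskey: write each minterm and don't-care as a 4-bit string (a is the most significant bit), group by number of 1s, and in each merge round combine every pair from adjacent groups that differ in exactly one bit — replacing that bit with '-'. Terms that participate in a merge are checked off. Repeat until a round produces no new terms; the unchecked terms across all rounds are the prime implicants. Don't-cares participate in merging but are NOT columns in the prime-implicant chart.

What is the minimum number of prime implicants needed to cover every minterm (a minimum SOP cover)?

3

[col 0] 0001*, 0101*, 0111*, 1010*, 1110*, 1111*
[col 1] -111, 0-01, 01-1, 1-10, 111-
Prime implicants: -111, 0-01, 01-1, 1-10, 111-
PI chart (minterm → PIs covering it):
  1 | 0-01  (sole → essential)
  5 | 0-01,01-1
  7 | -111,01-1
  10 | 1-10  (sole → essential)
  14 | 1-10,111-
  15 | -111,111-
Essential prime implicants: 0-01, 1-10
Petrick residual → -111
Minimum SOP uses 3 PIs: bcd + a'c'd + acd'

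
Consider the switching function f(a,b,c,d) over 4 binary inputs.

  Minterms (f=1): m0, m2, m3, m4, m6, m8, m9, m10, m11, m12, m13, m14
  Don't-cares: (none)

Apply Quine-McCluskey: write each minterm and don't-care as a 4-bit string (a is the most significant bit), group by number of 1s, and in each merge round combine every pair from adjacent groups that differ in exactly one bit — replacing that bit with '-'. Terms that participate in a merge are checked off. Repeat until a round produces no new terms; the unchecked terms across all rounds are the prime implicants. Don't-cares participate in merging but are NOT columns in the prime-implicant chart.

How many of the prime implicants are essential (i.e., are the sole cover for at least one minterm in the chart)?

3

[col 0] 0000*, 0010*, 0011*, 0100*, 0110*, 1000*, 1001*, 1010*, 1011*, 1100*, 1101*, 1110*
[col 1] -000*, -010*, -011*, -100*, -110*, 0-00*, 0-10*, 00-0*, 001-*, 01-0*, 1-00*, 1-01*, 1-10*, 10-0*, 10-1*, 100-*, 101-*, 11-0*, 110-*
[col 2] --00*, --10*, -0-0*, -01-, -1-0*, 0--0*, 1--0*, 1-0-, 10--
[col 3] ---0
Prime implicants: ---0, -01-, 1-0-, 10--
PI chart (minterm → PIs covering it):
  0 | ---0  (sole → essential)
  2 | ---0,-01-
  3 | -01-  (sole → essential)
  4 | ---0  (sole → essential)
  6 | ---0  (sole → essential)
  8 | ---0,1-0-,10--
  9 | 1-0-,10--
  10 | ---0,-01-,10--
  11 | -01-,10--
  12 | ---0,1-0-
  13 | 1-0-  (sole → essential)
  14 | ---0  (sole → essential)
Essential prime implicants: ---0, -01-, 1-0-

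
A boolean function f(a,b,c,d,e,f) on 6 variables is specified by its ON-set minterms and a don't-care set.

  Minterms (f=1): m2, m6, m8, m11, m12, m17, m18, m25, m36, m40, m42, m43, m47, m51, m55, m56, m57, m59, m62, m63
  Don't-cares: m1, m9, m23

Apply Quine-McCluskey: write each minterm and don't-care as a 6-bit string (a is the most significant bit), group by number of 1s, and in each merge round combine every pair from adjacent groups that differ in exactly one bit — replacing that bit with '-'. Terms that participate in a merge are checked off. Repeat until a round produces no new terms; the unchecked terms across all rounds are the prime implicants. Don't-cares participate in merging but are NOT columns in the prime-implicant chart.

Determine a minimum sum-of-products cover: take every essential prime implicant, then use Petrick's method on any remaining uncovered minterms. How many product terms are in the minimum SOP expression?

11

[col 0] 000001*, 000010*, 000110*, 001000*, 001001*, 001011*, 001100*, 010001*, 010010*, 010111*, 011001*, 100100, 101000*, 101010*, 101011*, 101111*, 110011*, 110111*, 111000*, 111001*, 111011*, 111110*, 111111*
[col 1] -01000, -01011, -10111, -11001, 0-0001*, 0-0010, 0-1001*, 00-001*, 000-10, 001-00, 0010-1, 00100-, 01-001*, 1-1000, 1-1011*, 1-1111*, 101-11*, 1010-0, 10101-, 11-011*, 11-111*, 110-11*, 111-11*, 1110-1, 11100-, 11111-
[col 2] 0--001, 1-1-11, 11--11
Prime implicants: -01000, -01011, -10111, -11001, 0--001, 0-0010, 000-10, 001-00, 0010-1, 00100-, 1-1-11, 1-1000, 100100, 1010-0, 10101-, 11--11, 1110-1, 11100-, 11111-
PI chart (minterm → PIs covering it):
  2 | 0-0010,000-10
  6 | 000-10  (sole → essential)
  8 | -01000,001-00,00100-
  11 | -01011,0010-1
  12 | 001-00  (sole → essential)
  17 | 0--001  (sole → essential)
  18 | 0-0010  (sole → essential)
  25 | -11001,0--001
  36 | 100100  (sole → essential)
  40 | -01000,1-1000,1010-0
  42 | 1010-0,10101-
  43 | -01011,1-1-11,10101-
  47 | 1-1-11  (sole → essential)
  51 | 11--11  (sole → essential)
  55 | -10111,11--11
  56 | 1-1000,11100-
  57 | -11001,1110-1,11100-
  59 | 1-1-11,11--11,1110-1
  62 | 11111-  (sole → essential)
  63 | 1-1-11,11--11,11111-
Essential prime implicants: 0--001, 0-0010, 000-10, 001-00, 1-1-11, 100100, 11--11, 11111-
Petrick residual → -01011, 1010-0, 11100-
Minimum SOP uses 11 PIs: b'cd'ef + a'd'e'f + a'c'd'ef' + a'b'c'ef' + a'b'ce'f' + acef + ab'c'de'f' + ab'cd'f' + abef + abcd'e' + abcde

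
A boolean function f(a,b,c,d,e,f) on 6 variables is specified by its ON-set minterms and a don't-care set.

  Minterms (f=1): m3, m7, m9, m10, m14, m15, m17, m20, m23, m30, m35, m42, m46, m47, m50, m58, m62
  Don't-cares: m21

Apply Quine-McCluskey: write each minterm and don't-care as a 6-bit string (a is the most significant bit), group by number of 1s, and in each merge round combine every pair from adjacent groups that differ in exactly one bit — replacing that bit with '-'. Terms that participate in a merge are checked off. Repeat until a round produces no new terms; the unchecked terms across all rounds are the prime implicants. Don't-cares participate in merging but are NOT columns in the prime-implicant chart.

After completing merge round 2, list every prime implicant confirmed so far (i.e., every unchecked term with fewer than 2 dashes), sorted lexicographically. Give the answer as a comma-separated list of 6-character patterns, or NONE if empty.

-00011, 0-0111, 00-111, 000-11, 001001, 010-01, 0101-1, 01010-, 11-010

Round 0: 000011✓ 000111✓ 001001 001010✓ 001110✓ 001111✓ 010001✓ 010100✓ 010101✓ 010111✓ 011110✓ 100011✓ 101010✓ 101110✓ 101111✓ 110010✓ 111010✓ 111110✓
Round 1: -00011 -01010✓ -01110✓ -01111✓ -11110✓ 0-0111 0-1110✓ 00-111 000-11 001-10✓ 00111-✓ 010-01 0101-1 01010- 1-1010✓ 1-1110✓ 101-10✓ 10111-✓ 11-010 111-10✓
Round 2: --1110 -01-10 -0111- 1-1-10
PIs = {--1110, -00011, -01-10, -0111-, 0-0111, 00-111, 000-11, 001001, 010-01, 0101-1, 01010-, 1-1-10, 11-010}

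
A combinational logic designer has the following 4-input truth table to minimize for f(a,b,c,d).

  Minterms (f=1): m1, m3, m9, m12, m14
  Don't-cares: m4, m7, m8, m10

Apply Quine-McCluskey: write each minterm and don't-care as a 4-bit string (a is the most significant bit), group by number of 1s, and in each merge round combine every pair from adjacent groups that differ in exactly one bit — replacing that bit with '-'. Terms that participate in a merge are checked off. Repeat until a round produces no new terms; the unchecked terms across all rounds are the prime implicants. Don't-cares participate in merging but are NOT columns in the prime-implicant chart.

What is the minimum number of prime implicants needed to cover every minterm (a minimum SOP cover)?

3

[col 0] 0001*, 0011*, 0100*, 0111*, 1000*, 1001*, 1010*, 1100*, 1110*
[col 1] -001, -100, 0-11, 00-1, 1-00*, 1-10*, 10-0*, 100-, 11-0*
[col 2] 1--0
Prime implicants: -001, -100, 0-11, 00-1, 1--0, 100-
PI chart (minterm → PIs covering it):
  1 | -001,00-1
  3 | 0-11,00-1
  9 | -001,100-
  12 | -100,1--0
  14 | 1--0  (sole → essential)
Essential prime implicants: 1--0
Petrick residual → -001, 0-11
Minimum SOP uses 3 PIs: b'c'd + a'cd + ad'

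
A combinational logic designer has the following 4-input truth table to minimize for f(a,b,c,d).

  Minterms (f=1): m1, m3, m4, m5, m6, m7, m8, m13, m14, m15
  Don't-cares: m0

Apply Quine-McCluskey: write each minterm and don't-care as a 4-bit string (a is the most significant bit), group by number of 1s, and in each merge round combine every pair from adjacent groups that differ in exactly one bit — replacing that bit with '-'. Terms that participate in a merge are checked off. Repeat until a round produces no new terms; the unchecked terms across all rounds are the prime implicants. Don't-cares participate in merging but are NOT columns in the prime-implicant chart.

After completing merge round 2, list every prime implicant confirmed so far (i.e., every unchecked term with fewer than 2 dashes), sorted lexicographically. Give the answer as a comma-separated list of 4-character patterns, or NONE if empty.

[col 0] 0000*, 0001*, 0011*, 0100*, 0101*, 0110*, 0111*, 1000*, 1101*, 1110*, 1111*
[col 1] -000, -101*, -110*, -111*, 0-00*, 0-01*, 0-11*, 00-1*, 000-*, 01-0*, 01-1*, 010-*, 011-*, 11-1*, 111-*
[col 2] -1-1, -11-, 0--1, 0-0-, 01--
Prime implicants: -000, -1-1, -11-, 0--1, 0-0-, 01--

-000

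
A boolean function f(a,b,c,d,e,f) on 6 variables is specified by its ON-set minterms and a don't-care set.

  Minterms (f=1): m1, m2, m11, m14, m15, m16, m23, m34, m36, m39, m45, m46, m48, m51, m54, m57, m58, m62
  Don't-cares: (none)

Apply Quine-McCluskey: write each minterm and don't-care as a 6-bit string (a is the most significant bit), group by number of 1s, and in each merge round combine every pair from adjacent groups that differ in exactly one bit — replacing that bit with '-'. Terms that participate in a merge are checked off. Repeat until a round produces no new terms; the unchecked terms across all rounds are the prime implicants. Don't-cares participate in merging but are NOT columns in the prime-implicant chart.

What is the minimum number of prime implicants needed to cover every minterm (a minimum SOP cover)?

Round 0: 000001 000010✓ 001011✓ 001110✓ 001111✓ 010000✓ 010111 100010✓ 100100 100111 101101 101110✓ 110000✓ 110011 110110✓ 111001 111010✓ 111110✓
Round 1: -00010 -01110 -10000 001-11 00111- 1-1110 11-110 111-10
PIs = {-00010, -01110, -10000, 000001, 001-11, 00111-, 010111, 1-1110, 100100, 100111, 101101, 11-110, 110011, 111-10, 111001}
Coverage chart:
  m1: 000001 ←essential
  m2: -00010 ←essential
  m11: 001-11 ←essential
  m14: -01110,00111-
  m15: 001-11,00111-
  m16: -10000 ←essential
  m23: 010111 ←essential
  m34: -00010 ←essential
  m36: 100100 ←essential
  m39: 100111 ←essential
  m45: 101101 ←essential
  m46: -01110,1-1110
  m48: -10000 ←essential
  m51: 110011 ←essential
  m54: 11-110 ←essential
  m57: 111001 ←essential
  m58: 111-10 ←essential
  m62: 1-1110,11-110,111-10
Essential: -00010, -10000, 000001, 001-11, 010111, 100100, 100111, 101101, 11-110, 110011, 111-10, 111001
Petrick residual → -01110
Min cover (13 terms): b'c'd'ef' + b'cdef' + bc'd'e'f' + a'b'c'd'e'f + a'b'cef + a'bc'def + ab'c'de'f' + ab'c'def + ab'cde'f + abdef' + abc'd'ef + abcef' + abcd'e'f

13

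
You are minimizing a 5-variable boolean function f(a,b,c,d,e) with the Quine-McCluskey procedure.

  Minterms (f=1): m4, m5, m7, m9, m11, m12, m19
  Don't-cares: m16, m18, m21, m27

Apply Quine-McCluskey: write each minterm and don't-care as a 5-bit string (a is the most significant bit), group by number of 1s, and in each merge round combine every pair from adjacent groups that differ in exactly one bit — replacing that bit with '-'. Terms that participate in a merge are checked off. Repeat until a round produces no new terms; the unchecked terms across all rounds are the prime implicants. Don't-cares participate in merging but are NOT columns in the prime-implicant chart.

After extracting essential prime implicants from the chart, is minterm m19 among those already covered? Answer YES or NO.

size-2^0 implicants → 00100(✓)  00101(✓)  00111(✓)  01001(✓)  01011(✓)  01100(✓)  10000(✓)  10010(✓)  10011(✓)  10101(✓)  11011(✓)
size-2^1 implicants → -0101  -1011  0-100  001-1  0010-  010-1  1-011  100-0  1001-
Unchecked terms (primes): -0101, -1011, 0-100, 001-1, 0010-, 010-1, 1-011, 100-0, 1001-
Minterm coverage:
  m4 ⊆ 0-100,0010-
  m5 ⊆ -0101,001-1,0010-
  m7 ⊆ 001-1 [E]
  m9 ⊆ 010-1 [E]
  m11 ⊆ -1011,010-1
  m12 ⊆ 0-100 [E]
  m19 ⊆ 1-011,1001-
E = {0-100, 001-1, 010-1}

NO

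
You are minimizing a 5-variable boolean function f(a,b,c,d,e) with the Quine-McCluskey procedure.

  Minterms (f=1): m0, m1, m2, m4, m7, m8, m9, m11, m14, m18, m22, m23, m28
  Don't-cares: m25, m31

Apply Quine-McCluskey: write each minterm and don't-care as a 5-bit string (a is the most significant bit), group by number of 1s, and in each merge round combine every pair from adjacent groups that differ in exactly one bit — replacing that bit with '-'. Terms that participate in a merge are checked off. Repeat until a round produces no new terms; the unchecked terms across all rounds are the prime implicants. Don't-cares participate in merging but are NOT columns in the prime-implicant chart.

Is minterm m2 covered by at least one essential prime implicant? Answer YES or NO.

Round 0: 00000✓ 00001✓ 00010✓ 00100✓ 00111✓ 01000✓ 01001✓ 01011✓ 01110 10010✓ 10110✓ 10111✓ 11001✓ 11100 11111✓
Round 1: -0010 -0111 -1001 0-000✓ 0-001✓ 00-00 000-0 0000-✓ 010-1 0100-✓ 1-111 10-10 1011-
Round 2: 0-00-
PIs = {-0010, -0111, -1001, 0-00-, 00-00, 000-0, 010-1, 01110, 1-111, 10-10, 1011-, 11100}
Coverage chart:
  m0: 0-00-,00-00,000-0
  m1: 0-00- ←essential
  m2: -0010,000-0
  m4: 00-00 ←essential
  m7: -0111 ←essential
  m8: 0-00- ←essential
  m9: -1001,0-00-,010-1
  m11: 010-1 ←essential
  m14: 01110 ←essential
  m18: -0010,10-10
  m22: 10-10,1011-
  m23: -0111,1-111,1011-
  m28: 11100 ←essential
Essential: -0111, 0-00-, 00-00, 010-1, 01110, 11100

NO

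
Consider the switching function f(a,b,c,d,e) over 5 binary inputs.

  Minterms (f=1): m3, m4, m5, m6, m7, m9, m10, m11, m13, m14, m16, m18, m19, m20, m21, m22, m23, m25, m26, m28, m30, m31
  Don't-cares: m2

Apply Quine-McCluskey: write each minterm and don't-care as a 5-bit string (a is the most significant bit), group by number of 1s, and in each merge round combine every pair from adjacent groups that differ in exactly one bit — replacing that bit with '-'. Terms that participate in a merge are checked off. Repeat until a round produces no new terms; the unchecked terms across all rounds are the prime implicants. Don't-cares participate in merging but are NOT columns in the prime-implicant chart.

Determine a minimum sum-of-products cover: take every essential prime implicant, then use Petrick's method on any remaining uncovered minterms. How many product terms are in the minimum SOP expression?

9

Round 0: 00010✓ 00011✓ 00100✓ 00101✓ 00110✓ 00111✓ 01001✓ 01010✓ 01011✓ 01101✓ 01110✓ 10000✓ 10010✓ 10011✓ 10100✓ 10101✓ 10110✓ 10111✓ 11001✓ 11010✓ 11100✓ 11110✓ 11111✓
Round 1: -0010✓ -0011✓ -0100✓ -0101✓ -0110✓ -0111✓ -1001 -1010✓ -1110✓ 0-010✓ 0-011✓ 0-101 0-110✓ 00-10✓ 00-11✓ 0001-✓ 001-0✓ 001-1✓ 0010-✓ 0011-✓ 01-01 01-10✓ 010-1 0101-✓ 1-010✓ 1-100✓ 1-110✓ 1-111✓ 10-00✓ 10-10✓ 10-11✓ 100-0✓ 1001-✓ 101-0✓ 101-1✓ 1010-✓ 1011-✓ 11-10✓ 111-0✓ 1111-✓
Round 2: --010✓ --110✓ -0-10✓ -0-11✓ -001-✓ -01-0✓ -01-1✓ -010-✓ -011-✓ -1-10✓ 0--10✓ 0-01- 00-1-✓ 001--✓ 1--10✓ 1-1-0 1-11- 10--0 10-1-✓ 101--✓
Round 3: ---10 -0-1- -01--
PIs = {---10, -0-1-, -01--, -1001, 0-01-, 0-101, 01-01, 010-1, 1-1-0, 1-11-, 10--0}
Coverage chart:
  m3: -0-1-,0-01-
  m4: -01-- ←essential
  m5: -01--,0-101
  m6: ---10,-0-1-,-01--
  m7: -0-1-,-01--
  m9: -1001,01-01,010-1
  m10: ---10,0-01-
  m11: 0-01-,010-1
  m13: 0-101,01-01
  m14: ---10 ←essential
  m16: 10--0 ←essential
  m18: ---10,-0-1-,10--0
  m19: -0-1- ←essential
  m20: -01--,1-1-0,10--0
  m21: -01-- ←essential
  m22: ---10,-0-1-,-01--,1-1-0,1-11-,10--0
  m23: -0-1-,-01--,1-11-
  m25: -1001 ←essential
  m26: ---10 ←essential
  m28: 1-1-0 ←essential
  m30: ---10,1-1-0,1-11-
  m31: 1-11- ←essential
Essential: ---10, -0-1-, -01--, -1001, 1-1-0, 1-11-, 10--0
Petrick residual → 0-01-, 0-101
Min cover (9 terms): de' + b'd + b'c + bc'd'e + a'c'd + a'cd'e + ace' + acd + ab'e'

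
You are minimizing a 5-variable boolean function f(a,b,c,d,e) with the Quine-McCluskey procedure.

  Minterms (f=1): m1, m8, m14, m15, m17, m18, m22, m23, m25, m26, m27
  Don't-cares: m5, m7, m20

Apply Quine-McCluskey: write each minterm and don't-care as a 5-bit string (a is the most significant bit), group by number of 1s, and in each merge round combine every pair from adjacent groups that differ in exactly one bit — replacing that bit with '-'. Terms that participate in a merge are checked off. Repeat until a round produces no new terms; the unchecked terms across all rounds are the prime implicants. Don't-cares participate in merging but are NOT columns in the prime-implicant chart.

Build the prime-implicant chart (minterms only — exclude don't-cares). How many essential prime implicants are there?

size-2^0 implicants → 00001(✓)  00101(✓)  00111(✓)  01000  01110(✓)  01111(✓)  10001(✓)  10010(✓)  10100(✓)  10110(✓)  10111(✓)  11001(✓)  11010(✓)  11011(✓)
size-2^1 implicants → -0001  -0111  0-111  00-01  001-1  0111-  1-001  1-010  10-10  101-0  1011-  110-1  1101-
Unchecked terms (primes): -0001, -0111, 0-111, 00-01, 001-1, 01000, 0111-, 1-001, 1-010, 10-10, 101-0, 1011-, 110-1, 1101-
Minterm coverage:
  m1 ⊆ -0001,00-01
  m8 ⊆ 01000 [E]
  m14 ⊆ 0111- [E]
  m15 ⊆ 0-111,0111-
  m17 ⊆ -0001,1-001
  m18 ⊆ 1-010,10-10
  m22 ⊆ 10-10,101-0,1011-
  m23 ⊆ -0111,1011-
  m25 ⊆ 1-001,110-1
  m26 ⊆ 1-010,1101-
  m27 ⊆ 110-1,1101-
E = {01000, 0111-}

2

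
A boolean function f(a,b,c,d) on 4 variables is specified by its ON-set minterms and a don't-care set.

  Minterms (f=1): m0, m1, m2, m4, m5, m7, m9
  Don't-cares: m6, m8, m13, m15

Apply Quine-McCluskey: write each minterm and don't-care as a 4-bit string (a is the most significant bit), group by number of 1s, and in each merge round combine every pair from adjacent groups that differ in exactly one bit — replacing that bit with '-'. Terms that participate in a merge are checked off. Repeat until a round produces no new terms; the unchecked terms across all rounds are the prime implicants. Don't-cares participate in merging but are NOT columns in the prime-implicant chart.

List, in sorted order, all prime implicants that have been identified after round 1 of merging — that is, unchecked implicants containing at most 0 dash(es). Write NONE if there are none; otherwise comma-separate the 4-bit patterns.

NONE

[col 0] 0000*, 0001*, 0010*, 0100*, 0101*, 0110*, 0111*, 1000*, 1001*, 1101*, 1111*
[col 1] -000*, -001*, -101*, -111*, 0-00*, 0-01*, 0-10*, 00-0*, 000-*, 01-0*, 01-1*, 010-*, 011-*, 1-01*, 100-*, 11-1*
[col 2] --01, -00-, -1-1, 0--0, 0-0-, 01--
Prime implicants: --01, -00-, -1-1, 0--0, 0-0-, 01--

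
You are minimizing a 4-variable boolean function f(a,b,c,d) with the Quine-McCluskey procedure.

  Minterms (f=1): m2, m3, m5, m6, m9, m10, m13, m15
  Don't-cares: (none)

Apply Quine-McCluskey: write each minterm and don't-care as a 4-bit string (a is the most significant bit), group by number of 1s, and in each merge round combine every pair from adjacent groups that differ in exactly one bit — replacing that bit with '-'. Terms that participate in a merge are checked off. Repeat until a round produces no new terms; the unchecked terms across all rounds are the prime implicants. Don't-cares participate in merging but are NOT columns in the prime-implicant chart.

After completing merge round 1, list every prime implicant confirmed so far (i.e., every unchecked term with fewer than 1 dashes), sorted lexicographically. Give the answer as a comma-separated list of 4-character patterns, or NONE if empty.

NONE

size-2^0 implicants → 0010(✓)  0011(✓)  0101(✓)  0110(✓)  1001(✓)  1010(✓)  1101(✓)  1111(✓)
size-2^1 implicants → -010  -101  0-10  001-  1-01  11-1
Unchecked terms (primes): -010, -101, 0-10, 001-, 1-01, 11-1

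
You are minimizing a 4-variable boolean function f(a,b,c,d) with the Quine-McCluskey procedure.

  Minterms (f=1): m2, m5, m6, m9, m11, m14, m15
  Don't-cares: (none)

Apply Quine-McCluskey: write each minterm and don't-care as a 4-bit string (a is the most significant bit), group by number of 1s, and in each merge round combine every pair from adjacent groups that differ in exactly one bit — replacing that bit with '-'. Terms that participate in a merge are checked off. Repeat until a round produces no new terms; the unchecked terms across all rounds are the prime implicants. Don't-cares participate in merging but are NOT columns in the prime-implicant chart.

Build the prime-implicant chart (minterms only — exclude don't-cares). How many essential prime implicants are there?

Round 0: 0010✓ 0101 0110✓ 1001✓ 1011✓ 1110✓ 1111✓
Round 1: -110 0-10 1-11 10-1 111-
PIs = {-110, 0-10, 0101, 1-11, 10-1, 111-}
Coverage chart:
  m2: 0-10 ←essential
  m5: 0101 ←essential
  m6: -110,0-10
  m9: 10-1 ←essential
  m11: 1-11,10-1
  m14: -110,111-
  m15: 1-11,111-
Essential: 0-10, 0101, 10-1

3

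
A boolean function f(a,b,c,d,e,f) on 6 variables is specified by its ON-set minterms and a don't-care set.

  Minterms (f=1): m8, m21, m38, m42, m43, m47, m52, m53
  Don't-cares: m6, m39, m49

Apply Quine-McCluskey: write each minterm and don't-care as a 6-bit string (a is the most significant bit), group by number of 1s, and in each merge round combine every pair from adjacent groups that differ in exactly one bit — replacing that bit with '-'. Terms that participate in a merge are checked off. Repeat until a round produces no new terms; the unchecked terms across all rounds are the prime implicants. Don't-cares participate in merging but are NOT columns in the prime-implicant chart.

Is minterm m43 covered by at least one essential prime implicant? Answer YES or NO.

size-2^0 implicants → 000110(✓)  001000  010101(✓)  100110(✓)  100111(✓)  101010(✓)  101011(✓)  101111(✓)  110001(✓)  110100(✓)  110101(✓)
size-2^1 implicants → -00110  -10101  10-111  10011-  101-11  10101-  110-01  11010-
Unchecked terms (primes): -00110, -10101, 001000, 10-111, 10011-, 101-11, 10101-, 110-01, 11010-
Minterm coverage:
  m8 ⊆ 001000 [E]
  m21 ⊆ -10101 [E]
  m38 ⊆ -00110,10011-
  m42 ⊆ 10101- [E]
  m43 ⊆ 101-11,10101-
  m47 ⊆ 10-111,101-11
  m52 ⊆ 11010- [E]
  m53 ⊆ -10101,110-01,11010-
E = {-10101, 001000, 10101-, 11010-}

YES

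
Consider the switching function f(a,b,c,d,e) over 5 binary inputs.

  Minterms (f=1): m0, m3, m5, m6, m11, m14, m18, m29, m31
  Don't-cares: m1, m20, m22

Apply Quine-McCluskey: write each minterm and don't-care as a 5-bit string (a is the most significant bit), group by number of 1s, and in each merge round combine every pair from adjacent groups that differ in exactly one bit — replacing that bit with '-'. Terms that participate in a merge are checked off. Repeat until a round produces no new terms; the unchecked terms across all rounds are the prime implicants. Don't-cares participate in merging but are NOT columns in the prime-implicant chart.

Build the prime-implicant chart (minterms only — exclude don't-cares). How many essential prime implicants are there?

[col 0] 00000*, 00001*, 00011*, 00101*, 00110*, 01011*, 01110*, 10010*, 10100*, 10110*, 11101*, 11111*
[col 1] -0110, 0-011, 0-110, 00-01, 000-1, 0000-, 10-10, 101-0, 111-1
Prime implicants: -0110, 0-011, 0-110, 00-01, 000-1, 0000-, 10-10, 101-0, 111-1
PI chart (minterm → PIs covering it):
  0 | 0000-  (sole → essential)
  3 | 0-011,000-1
  5 | 00-01  (sole → essential)
  6 | -0110,0-110
  11 | 0-011  (sole → essential)
  14 | 0-110  (sole → essential)
  18 | 10-10  (sole → essential)
  29 | 111-1  (sole → essential)
  31 | 111-1  (sole → essential)
Essential prime implicants: 0-011, 0-110, 00-01, 0000-, 10-10, 111-1

6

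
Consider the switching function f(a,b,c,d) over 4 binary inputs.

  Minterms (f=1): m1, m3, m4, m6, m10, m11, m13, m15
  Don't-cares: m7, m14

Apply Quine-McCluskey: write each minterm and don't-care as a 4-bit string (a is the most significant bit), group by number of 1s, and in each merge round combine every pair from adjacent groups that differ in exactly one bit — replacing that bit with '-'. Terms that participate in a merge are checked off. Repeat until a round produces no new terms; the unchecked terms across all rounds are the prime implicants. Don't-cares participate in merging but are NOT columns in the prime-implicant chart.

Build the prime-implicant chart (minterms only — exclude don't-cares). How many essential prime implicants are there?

4

Round 0: 0001✓ 0011✓ 0100✓ 0110✓ 0111✓ 1010✓ 1011✓ 1101✓ 1110✓ 1111✓
Round 1: -011✓ -110✓ -111✓ 0-11✓ 00-1 01-0 011-✓ 1-10✓ 1-11✓ 101-✓ 11-1 111-✓
Round 2: --11 -11- 1-1-
PIs = {--11, -11-, 00-1, 01-0, 1-1-, 11-1}
Coverage chart:
  m1: 00-1 ←essential
  m3: --11,00-1
  m4: 01-0 ←essential
  m6: -11-,01-0
  m10: 1-1- ←essential
  m11: --11,1-1-
  m13: 11-1 ←essential
  m15: --11,-11-,1-1-,11-1
Essential: 00-1, 01-0, 1-1-, 11-1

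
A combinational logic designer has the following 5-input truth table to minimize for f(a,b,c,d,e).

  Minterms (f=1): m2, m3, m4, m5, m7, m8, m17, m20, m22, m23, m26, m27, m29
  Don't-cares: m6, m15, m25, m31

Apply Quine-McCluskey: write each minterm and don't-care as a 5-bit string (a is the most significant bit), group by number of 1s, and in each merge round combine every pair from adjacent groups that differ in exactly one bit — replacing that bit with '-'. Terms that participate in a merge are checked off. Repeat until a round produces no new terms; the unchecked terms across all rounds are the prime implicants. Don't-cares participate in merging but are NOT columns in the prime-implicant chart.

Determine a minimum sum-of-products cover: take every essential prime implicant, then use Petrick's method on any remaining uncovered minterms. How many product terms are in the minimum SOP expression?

8

[col 0] 00010*, 00011*, 00100*, 00101*, 00110*, 00111*, 01000, 01111*, 10001*, 10100*, 10110*, 10111*, 11001*, 11010*, 11011*, 11101*, 11111*
[col 1] -0100*, -0110*, -0111*, -1111*, 0-111*, 00-10*, 00-11*, 0001-*, 001-0*, 001-1*, 0010-*, 0011-*, 1-001, 1-111*, 101-0*, 1011-*, 11-01*, 11-11*, 110-1*, 1101-, 111-1*
[col 2] --111, -01-0, -011-, 00-1-, 001--, 11--1
Prime implicants: --111, -01-0, -011-, 00-1-, 001--, 01000, 1-001, 11--1, 1101-
PI chart (minterm → PIs covering it):
  2 | 00-1-  (sole → essential)
  3 | 00-1-  (sole → essential)
  4 | -01-0,001--
  5 | 001--  (sole → essential)
  7 | --111,-011-,00-1-,001--
  8 | 01000  (sole → essential)
  17 | 1-001  (sole → essential)
  20 | -01-0  (sole → essential)
  22 | -01-0,-011-
  23 | --111,-011-
  26 | 1101-  (sole → essential)
  27 | 11--1,1101-
  29 | 11--1  (sole → essential)
Essential prime implicants: -01-0, 00-1-, 001--, 01000, 1-001, 11--1, 1101-
Petrick residual → --111
Minimum SOP uses 8 PIs: cde + b'ce' + a'b'd + a'b'c + a'bc'd'e' + ac'd'e + abe + abc'd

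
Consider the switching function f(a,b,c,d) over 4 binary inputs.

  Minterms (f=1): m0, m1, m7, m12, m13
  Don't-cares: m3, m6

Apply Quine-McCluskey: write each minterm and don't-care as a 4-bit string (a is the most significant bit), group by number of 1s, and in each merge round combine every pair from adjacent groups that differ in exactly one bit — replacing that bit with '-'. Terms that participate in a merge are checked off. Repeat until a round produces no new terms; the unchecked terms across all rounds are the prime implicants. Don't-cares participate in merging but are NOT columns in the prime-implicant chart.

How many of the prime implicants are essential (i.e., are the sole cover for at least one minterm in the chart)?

2

[col 0] 0000*, 0001*, 0011*, 0110*, 0111*, 1100*, 1101*
[col 1] 0-11, 00-1, 000-, 011-, 110-
Prime implicants: 0-11, 00-1, 000-, 011-, 110-
PI chart (minterm → PIs covering it):
  0 | 000-  (sole → essential)
  1 | 00-1,000-
  7 | 0-11,011-
  12 | 110-  (sole → essential)
  13 | 110-  (sole → essential)
Essential prime implicants: 000-, 110-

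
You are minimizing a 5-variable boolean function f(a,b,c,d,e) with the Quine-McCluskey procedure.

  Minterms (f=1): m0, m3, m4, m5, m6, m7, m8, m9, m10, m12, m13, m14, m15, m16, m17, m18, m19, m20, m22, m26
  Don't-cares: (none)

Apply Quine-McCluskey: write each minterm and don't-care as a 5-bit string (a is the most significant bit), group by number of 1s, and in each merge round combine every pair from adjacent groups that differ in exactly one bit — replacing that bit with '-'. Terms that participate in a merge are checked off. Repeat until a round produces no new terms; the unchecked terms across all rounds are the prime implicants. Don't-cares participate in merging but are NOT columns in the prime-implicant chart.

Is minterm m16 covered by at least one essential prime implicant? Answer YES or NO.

Round 0: 00000✓ 00011✓ 00100✓ 00101✓ 00110✓ 00111✓ 01000✓ 01001✓ 01010✓ 01100✓ 01101✓ 01110✓ 01111✓ 10000✓ 10001✓ 10010✓ 10011✓ 10100✓ 10110✓ 11010✓
Round 1: -0000✓ -0011 -0100✓ -0110✓ -1010 0-000✓ 0-100✓ 0-101✓ 0-110✓ 0-111✓ 00-00✓ 00-11 001-0✓ 001-1✓ 0010-✓ 0011-✓ 01-00✓ 01-01✓ 01-10✓ 010-0✓ 0100-✓ 011-0✓ 011-1✓ 0110-✓ 0111-✓ 1-010 10-00✓ 10-10✓ 100-0✓ 100-1✓ 1000-✓ 1001-✓ 101-0✓
Round 2: -0-00 -01-0 0--00 0-1-0✓ 0-1-1✓ 0-10-✓ 0-11-✓ 001--✓ 01--0 01-0- 011--✓ 10--0 100--
Round 3: 0-1--
PIs = {-0-00, -0011, -01-0, -1010, 0--00, 0-1--, 00-11, 01--0, 01-0-, 1-010, 10--0, 100--}
Coverage chart:
  m0: -0-00,0--00
  m3: -0011,00-11
  m4: -0-00,-01-0,0--00,0-1--
  m5: 0-1-- ←essential
  m6: -01-0,0-1--
  m7: 0-1--,00-11
  m8: 0--00,01--0,01-0-
  m9: 01-0- ←essential
  m10: -1010,01--0
  m12: 0--00,0-1--,01--0,01-0-
  m13: 0-1--,01-0-
  m14: 0-1--,01--0
  m15: 0-1-- ←essential
  m16: -0-00,10--0,100--
  m17: 100-- ←essential
  m18: 1-010,10--0,100--
  m19: -0011,100--
  m20: -0-00,-01-0,10--0
  m22: -01-0,10--0
  m26: -1010,1-010
Essential: 0-1--, 01-0-, 100--

YES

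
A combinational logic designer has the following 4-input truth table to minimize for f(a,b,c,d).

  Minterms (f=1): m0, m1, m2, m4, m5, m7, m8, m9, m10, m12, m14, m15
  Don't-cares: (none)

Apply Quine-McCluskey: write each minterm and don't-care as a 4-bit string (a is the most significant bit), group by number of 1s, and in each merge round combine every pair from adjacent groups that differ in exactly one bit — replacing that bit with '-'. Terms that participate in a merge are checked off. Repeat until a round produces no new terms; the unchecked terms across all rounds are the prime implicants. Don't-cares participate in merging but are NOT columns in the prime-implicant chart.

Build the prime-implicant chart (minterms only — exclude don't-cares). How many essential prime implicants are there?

[col 0] 0000*, 0001*, 0010*, 0100*, 0101*, 0111*, 1000*, 1001*, 1010*, 1100*, 1110*, 1111*
[col 1] -000*, -001*, -010*, -100*, -111, 0-00*, 0-01*, 00-0*, 000-*, 01-1, 010-*, 1-00*, 1-10*, 10-0*, 100-*, 11-0*, 111-
[col 2] --00, -0-0, -00-, 0-0-, 1--0
Prime implicants: --00, -0-0, -00-, -111, 0-0-, 01-1, 1--0, 111-
PI chart (minterm → PIs covering it):
  0 | --00,-0-0,-00-,0-0-
  1 | -00-,0-0-
  2 | -0-0  (sole → essential)
  4 | --00,0-0-
  5 | 0-0-,01-1
  7 | -111,01-1
  8 | --00,-0-0,-00-,1--0
  9 | -00-  (sole → essential)
  10 | -0-0,1--0
  12 | --00,1--0
  14 | 1--0,111-
  15 | -111,111-
Essential prime implicants: -0-0, -00-

2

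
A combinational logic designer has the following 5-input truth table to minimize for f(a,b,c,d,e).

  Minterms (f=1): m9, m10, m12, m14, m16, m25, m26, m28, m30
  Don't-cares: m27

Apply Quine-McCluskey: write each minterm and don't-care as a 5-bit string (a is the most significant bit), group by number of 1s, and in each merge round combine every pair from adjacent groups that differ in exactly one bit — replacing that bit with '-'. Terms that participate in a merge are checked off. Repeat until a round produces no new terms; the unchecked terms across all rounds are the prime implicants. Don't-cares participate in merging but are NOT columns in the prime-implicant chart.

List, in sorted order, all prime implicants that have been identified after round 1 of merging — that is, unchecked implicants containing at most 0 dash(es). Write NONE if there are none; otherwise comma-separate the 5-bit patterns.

10000

size-2^0 implicants → 01001(✓)  01010(✓)  01100(✓)  01110(✓)  10000  11001(✓)  11010(✓)  11011(✓)  11100(✓)  11110(✓)
size-2^1 implicants → -1001  -1010(✓)  -1100(✓)  -1110(✓)  01-10(✓)  011-0(✓)  11-10(✓)  110-1  1101-  111-0(✓)
size-2^2 implicants → -1-10  -11-0
Unchecked terms (primes): -1-10, -1001, -11-0, 10000, 110-1, 1101-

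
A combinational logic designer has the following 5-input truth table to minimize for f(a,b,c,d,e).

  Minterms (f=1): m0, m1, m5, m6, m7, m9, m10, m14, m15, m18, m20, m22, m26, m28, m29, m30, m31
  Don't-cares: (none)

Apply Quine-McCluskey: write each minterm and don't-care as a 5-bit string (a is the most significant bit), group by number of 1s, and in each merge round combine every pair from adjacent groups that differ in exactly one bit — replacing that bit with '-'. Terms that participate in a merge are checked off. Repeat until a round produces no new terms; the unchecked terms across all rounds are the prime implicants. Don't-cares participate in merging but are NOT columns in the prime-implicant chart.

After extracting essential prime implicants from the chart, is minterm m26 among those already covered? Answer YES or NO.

Round 0: 00000✓ 00001✓ 00101✓ 00110✓ 00111✓ 01001✓ 01010✓ 01110✓ 01111✓ 10010✓ 10100✓ 10110✓ 11010✓ 11100✓ 11101✓ 11110✓ 11111✓
Round 1: -0110✓ -1010✓ -1110✓ -1111✓ 0-001 0-110✓ 0-111✓ 00-01 0000- 001-1 0011-✓ 01-10✓ 0111-✓ 1-010✓ 1-100✓ 1-110✓ 10-10✓ 101-0✓ 11-10✓ 111-0✓ 111-1✓ 1110-✓ 1111-✓
Round 2: --110 -1-10 -111- 0-11- 1--10 1-1-0 111--
PIs = {--110, -1-10, -111-, 0-001, 0-11-, 00-01, 0000-, 001-1, 1--10, 1-1-0, 111--}
Coverage chart:
  m0: 0000- ←essential
  m1: 0-001,00-01,0000-
  m5: 00-01,001-1
  m6: --110,0-11-
  m7: 0-11-,001-1
  m9: 0-001 ←essential
  m10: -1-10 ←essential
  m14: --110,-1-10,-111-,0-11-
  m15: -111-,0-11-
  m18: 1--10 ←essential
  m20: 1-1-0 ←essential
  m22: --110,1--10,1-1-0
  m26: -1-10,1--10
  m28: 1-1-0,111--
  m29: 111-- ←essential
  m30: --110,-1-10,-111-,1--10,1-1-0,111--
  m31: -111-,111--
Essential: -1-10, 0-001, 0000-, 1--10, 1-1-0, 111--

YES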